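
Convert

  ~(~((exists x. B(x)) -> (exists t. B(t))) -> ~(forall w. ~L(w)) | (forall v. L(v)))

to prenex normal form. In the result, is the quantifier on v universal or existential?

First replace A → B with ¬A ∨ B.
  ~(~~(~(exists x. B(x)) | (exists t. B(t))) | ~(forall w. ~L(w)) | (forall v. L(v)))
Drive negations inward (¬∀x A ≡ ∃x ¬A, ¬∃x A ≡ ∀x ¬A, De Morgan for ∧/∨):
  (exists x. B(x)) & (forall t. ~B(t)) & (forall w. ~L(w)) & (exists v. ~L(v))
Extract every quantifier outward, since the variables are now distinct and don't occur free across branches:
  exists x. forall t. forall w. exists v. (B(x) & ~B(t) & ~L(w) & ~L(v))
The quantifier forall v sits under an odd number of negations (counting the antecedent side of each →), so it flips to exists v.

existential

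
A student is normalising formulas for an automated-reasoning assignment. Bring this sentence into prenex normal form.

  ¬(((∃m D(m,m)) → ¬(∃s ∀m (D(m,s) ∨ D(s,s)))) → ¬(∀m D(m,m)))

∀m ∀s ∃y ∀w1 ((¬D(m,m) ∨ ¬D(y,s) ∧ ¬D(s,s)) ∧ D(w1,w1))

First replace A → B with ¬A ∨ B.
  ¬(¬(¬(∃m D(m,m)) ∨ ¬(∃s ∀m (D(m,s) ∨ D(s,s)))) ∨ ¬(∀m D(m,m)))
Drive negations inward (¬∀x A ≡ ∃x ¬A, ¬∃x A ≡ ∀x ¬A, De Morgan for ∧/∨):
  ((∀m ¬D(m,m)) ∨ (∀s ∃m (¬D(m,s) ∧ ¬D(s,s)))) ∧ (∀m D(m,m))
Standardize variables apart so no two quantifiers bind the same name: m↦y, m↦w1.
  ((∀m ¬D(m,m)) ∨ (∀s ∃y (¬D(y,s) ∧ ¬D(s,s)))) ∧ (∀w1 D(w1,w1))
Finally move all quantifiers to the prefix:
  ∀m ∀s ∃y ∀w1 ((¬D(m,m) ∨ ¬D(y,s) ∧ ¬D(s,s)) ∧ D(w1,w1))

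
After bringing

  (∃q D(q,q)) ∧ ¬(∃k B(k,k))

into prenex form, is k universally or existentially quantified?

Push ¬ through the quantifiers and connectives to reach negation normal form:
  (∃q D(q,q)) ∧ (∀k ¬B(k,k))
Extract every quantifier outward, since the variables are now distinct and don't occur free across branches:
  ∃q ∀k (D(q,q) ∧ ¬B(k,k))
The quantifier ∃k sits under an odd number of negations, so it flips to ∀k.

universal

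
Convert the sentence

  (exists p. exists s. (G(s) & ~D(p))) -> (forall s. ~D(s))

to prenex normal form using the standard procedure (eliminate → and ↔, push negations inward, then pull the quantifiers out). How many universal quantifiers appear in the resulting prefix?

Eliminate → and ↔ using ¬ and ∨.
  ~(exists p. exists s. (G(s) & ~D(p))) | (forall s. ~D(s))
Drive negations inward (¬∀x A ≡ ∃x ¬A, ¬∃x A ≡ ∀x ¬A, De Morgan for ∧/∨):
  (forall p. forall s. (~G(s) | D(p))) | (forall s. ~D(s))
Give each quantifier a distinct variable: s↦v.
  (forall p. forall s. (~G(s) | D(p))) | (forall v. ~D(v))
Pull the quantifiers to the front (each side's bound variable is not free in the other side):
  forall p. forall s. forall v. (~G(s) | D(p) | ~D(v))
The prefix is forall p forall s forall v: 3 universal, 0 existential.

3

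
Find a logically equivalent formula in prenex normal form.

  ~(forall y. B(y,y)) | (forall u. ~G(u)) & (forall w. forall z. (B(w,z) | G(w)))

exists y. forall u. forall w. forall z. (~B(y,y) | ~G(u) & (B(w,z) | G(w)))

Drive negations inward (¬∀x A ≡ ∃x ¬A, ¬∃x A ≡ ∀x ¬A, De Morgan for ∧/∨):
  (exists y. ~B(y,y)) | (forall u. ~G(u)) & (forall w. forall z. (B(w,z) | G(w)))
All bound variables are already distinct, so no renaming is needed.
Pull the quantifiers to the front (each side's bound variable is not free in the other side):
  exists y. forall u. forall w. forall z. (~B(y,y) | ~G(u) & (B(w,z) | G(w)))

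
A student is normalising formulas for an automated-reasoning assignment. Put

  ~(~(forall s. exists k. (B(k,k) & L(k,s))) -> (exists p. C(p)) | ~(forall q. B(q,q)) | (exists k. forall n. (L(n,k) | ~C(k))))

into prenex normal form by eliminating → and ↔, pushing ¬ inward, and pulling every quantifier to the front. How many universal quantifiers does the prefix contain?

4

Rewrite implications/biconditionals: A → B as ¬A ∨ B.
  ~(~~(forall s. exists k. (B(k,k) & L(k,s))) | (exists p. C(p)) | ~(forall q. B(q,q)) | (exists k. forall n. (L(n,k) | ~C(k))))
Push ¬ through the quantifiers and connectives to reach negation normal form:
  (exists s. forall k. (~B(k,k) | ~L(k,s))) & (forall p. ~C(p)) & (forall q. B(q,q)) & (forall k. exists n. (~L(n,k) & C(k)))
Rename bound variables to avoid capture: k↦u.
  (exists s. forall k. (~B(k,k) | ~L(k,s))) & (forall p. ~C(p)) & (forall q. B(q,q)) & (forall u. exists n. (~L(n,u) & C(u)))
Finally move all quantifiers to the prefix:
  exists s. forall k. forall p. forall q. forall u. exists n. ((~B(k,k) | ~L(k,s)) & ~C(p) & B(q,q) & ~L(n,u) & C(u))
The prefix is exists s forall k forall p forall q forall u exists n: 4 universal, 2 existential.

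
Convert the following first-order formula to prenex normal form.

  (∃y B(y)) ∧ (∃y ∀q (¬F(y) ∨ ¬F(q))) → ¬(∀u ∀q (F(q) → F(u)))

∀y ∀t ∃q ∃u ∃s (¬B(y) ∨ F(t) ∧ F(q) ∨ F(s) ∧ ¬F(u))

First replace A → B with ¬A ∨ B.
  ¬((∃y B(y)) ∧ (∃y ∀q (¬F(y) ∨ ¬F(q)))) ∨ ¬(∀u ∀q (¬F(q) ∨ F(u)))
Push ¬ through the quantifiers and connectives to reach negation normal form:
  (∀y ¬B(y)) ∨ (∀y ∃q (F(y) ∧ F(q))) ∨ (∃u ∃q (F(q) ∧ ¬F(u)))
Rename bound variables to avoid capture: y↦t, q↦s.
  (∀y ¬B(y)) ∨ (∀t ∃q (F(t) ∧ F(q))) ∨ (∃u ∃s (F(s) ∧ ¬F(u)))
Pull the quantifiers to the front (each side's bound variable is not free in the other side):
  ∀y ∀t ∃q ∃u ∃s (¬B(y) ∨ F(t) ∧ F(q) ∨ F(s) ∧ ¬F(u))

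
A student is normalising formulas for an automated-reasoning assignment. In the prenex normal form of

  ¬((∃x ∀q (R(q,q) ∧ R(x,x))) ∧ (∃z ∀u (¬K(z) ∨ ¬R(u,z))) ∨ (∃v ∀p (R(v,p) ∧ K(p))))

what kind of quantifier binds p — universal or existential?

existential

Move each ¬ inward, flipping quantifiers it crosses:
  ((∀x ∃q (¬R(q,q) ∨ ¬R(x,x))) ∨ (∀z ∃u (K(z) ∧ R(u,z)))) ∧ (∀v ∃p (¬R(v,p) ∨ ¬K(p)))
All bound variables are already distinct, so no renaming is needed.
Pull the quantifiers to the front (each side's bound variable is not free in the other side):
  ∀x ∃q ∀z ∃u ∀v ∃p ((¬R(q,q) ∨ ¬R(x,x) ∨ K(z) ∧ R(u,z)) ∧ (¬R(v,p) ∨ ¬K(p)))
The quantifier ∀p sits under an odd number of negations, so it flips to ∃p.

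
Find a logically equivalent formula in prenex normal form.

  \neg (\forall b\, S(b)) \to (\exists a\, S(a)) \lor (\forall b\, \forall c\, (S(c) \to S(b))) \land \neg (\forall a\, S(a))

\forall b\, \exists a\, \forall q\, \forall c\, \exists x\, (S(b) \lor S(a) \lor (\neg S(c) \lor S(q)) \land \neg S(x))

First replace A → B with ¬A ∨ B.
  \neg \neg (\forall b\, S(b)) \lor (\exists a\, S(a)) \lor (\forall b\, \forall c\, (\neg S(c) \lor S(b))) \land \neg (\forall a\, S(a))
Move each ¬ inward, flipping quantifiers it crosses:
  (\forall b\, S(b)) \lor (\exists a\, S(a)) \lor (\forall b\, \forall c\, (\neg S(c) \lor S(b))) \land (\exists a\, \neg S(a))
Give each quantifier a distinct variable: b↦q, a↦x.
  (\forall b\, S(b)) \lor (\exists a\, S(a)) \lor (\forall q\, \forall c\, (\neg S(c) \lor S(q))) \land (\exists x\, \neg S(x))
Pull the quantifiers to the front (each side's bound variable is not free in the other side):
  \forall b\, \exists a\, \forall q\, \forall c\, \exists x\, (S(b) \lor S(a) \lor (\neg S(c) \lor S(q)) \land \neg S(x))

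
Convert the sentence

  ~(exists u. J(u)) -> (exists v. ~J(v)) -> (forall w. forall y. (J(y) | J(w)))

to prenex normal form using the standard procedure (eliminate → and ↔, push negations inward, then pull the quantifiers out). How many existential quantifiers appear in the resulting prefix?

1

Eliminate → and ↔ using ¬ and ∨.
  ~~(exists u. J(u)) | ~(exists v. ~J(v)) | (forall w. forall y. (J(y) | J(w)))
Drive negations inward (¬∀x A ≡ ∃x ¬A, ¬∃x A ≡ ∀x ¬A, De Morgan for ∧/∨):
  (exists u. J(u)) | (forall v. J(v)) | (forall w. forall y. (J(y) | J(w)))
Extract every quantifier outward, since the variables are now distinct and don't occur free across branches:
  exists u. forall v. forall w. forall y. (J(u) | J(v) | J(y) | J(w))
The prefix is exists u forall v forall w forall y: 3 universal, 1 existential.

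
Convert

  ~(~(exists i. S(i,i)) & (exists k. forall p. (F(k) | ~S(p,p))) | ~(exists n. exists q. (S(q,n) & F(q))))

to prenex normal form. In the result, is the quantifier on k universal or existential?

Move each ¬ inward, flipping quantifiers it crosses:
  ((exists i. S(i,i)) | (forall k. exists p. (~F(k) & S(p,p)))) & (exists n. exists q. (S(q,n) & F(q)))
Pull the quantifiers to the front (each side's bound variable is not free in the other side):
  exists i. forall k. exists p. exists n. exists q. ((S(i,i) | ~F(k) & S(p,p)) & S(q,n) & F(q))
The quantifier exists k sits under an odd number of negations, so it flips to forall k.

universal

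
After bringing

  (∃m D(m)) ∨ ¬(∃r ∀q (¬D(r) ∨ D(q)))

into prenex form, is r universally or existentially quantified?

Move each ¬ inward, flipping quantifiers it crosses:
  (∃m D(m)) ∨ (∀r ∃q (D(r) ∧ ¬D(q)))
All bound variables are already distinct, so no renaming is needed.
Pull the quantifiers to the front (each side's bound variable is not free in the other side):
  ∃m ∀r ∃q (D(m) ∨ D(r) ∧ ¬D(q))
The quantifier ∃r sits under an odd number of negations, so it flips to ∀r.

universal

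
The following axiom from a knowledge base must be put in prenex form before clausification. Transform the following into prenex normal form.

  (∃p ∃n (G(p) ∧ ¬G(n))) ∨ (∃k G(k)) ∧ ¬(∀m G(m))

∃p ∃n ∃k ∃m (G(p) ∧ ¬G(n) ∨ G(k) ∧ ¬G(m))

Move each ¬ inward, flipping quantifiers it crosses:
  (∃p ∃n (G(p) ∧ ¬G(n))) ∨ (∃k G(k)) ∧ (∃m ¬G(m))
Pull the quantifiers to the front (each side's bound variable is not free in the other side):
  ∃p ∃n ∃k ∃m (G(p) ∧ ¬G(n) ∨ G(k) ∧ ¬G(m))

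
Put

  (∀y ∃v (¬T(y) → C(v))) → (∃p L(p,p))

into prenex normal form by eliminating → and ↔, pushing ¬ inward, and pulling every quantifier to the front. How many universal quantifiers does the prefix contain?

1

Eliminate → and ↔ using ¬ and ∨.
  ¬(∀y ∃v (¬¬T(y) ∨ C(v))) ∨ (∃p L(p,p))
Drive negations inward (¬∀x A ≡ ∃x ¬A, ¬∃x A ≡ ∀x ¬A, De Morgan for ∧/∨):
  (∃y ∀v (¬T(y) ∧ ¬C(v))) ∨ (∃p L(p,p))
Extract every quantifier outward, since the variables are now distinct and don't occur free across branches:
  ∃y ∀v ∃p (¬T(y) ∧ ¬C(v) ∨ L(p,p))
The prefix is ∃y ∀v ∃p: 1 universal, 2 existential.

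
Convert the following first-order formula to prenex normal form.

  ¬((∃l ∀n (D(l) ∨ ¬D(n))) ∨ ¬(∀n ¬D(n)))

Move each ¬ inward, flipping quantifiers it crosses:
  (∀l ∃n (¬D(l) ∧ D(n))) ∧ (∀n ¬D(n))
Rename bound variables to avoid capture: n↦w.
  (∀l ∃n (¬D(l) ∧ D(n))) ∧ (∀w ¬D(w))
Pull the quantifiers to the front (each side's bound variable is not free in the other side):
  ∀l ∃n ∀w (¬D(l) ∧ D(n) ∧ ¬D(w))

∀l ∃n ∀w (¬D(l) ∧ D(n) ∧ ¬D(w))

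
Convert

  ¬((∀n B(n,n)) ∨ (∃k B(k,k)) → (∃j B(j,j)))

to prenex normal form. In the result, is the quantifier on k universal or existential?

existential

Rewrite implications/biconditionals: A → B as ¬A ∨ B.
  ¬(¬((∀n B(n,n)) ∨ (∃k B(k,k))) ∨ (∃j B(j,j)))
Drive negations inward (¬∀x A ≡ ∃x ¬A, ¬∃x A ≡ ∀x ¬A, De Morgan for ∧/∨):
  ((∀n B(n,n)) ∨ (∃k B(k,k))) ∧ (∀j ¬B(j,j))
Extract every quantifier outward, since the variables are now distinct and don't occur free across branches:
  ∀n ∃k ∀j ((B(n,n) ∨ B(k,k)) ∧ ¬B(j,j))
The quantifier ∃k sits under an even number of negations (counting the antecedent side of each →), so it remains existential.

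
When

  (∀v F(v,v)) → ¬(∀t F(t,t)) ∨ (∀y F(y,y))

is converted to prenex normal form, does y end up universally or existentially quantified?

universal

First replace A → B with ¬A ∨ B.
  ¬(∀v F(v,v)) ∨ ¬(∀t F(t,t)) ∨ (∀y F(y,y))
Drive negations inward (¬∀x A ≡ ∃x ¬A, ¬∃x A ≡ ∀x ¬A, De Morgan for ∧/∨):
  (∃v ¬F(v,v)) ∨ (∃t ¬F(t,t)) ∨ (∀y F(y,y))
Pull the quantifiers to the front (each side's bound variable is not free in the other side):
  ∃v ∃t ∀y (¬F(v,v) ∨ ¬F(t,t) ∨ F(y,y))
The quantifier ∀y sits under an even number of negations (counting the antecedent side of each →), so it remains universal.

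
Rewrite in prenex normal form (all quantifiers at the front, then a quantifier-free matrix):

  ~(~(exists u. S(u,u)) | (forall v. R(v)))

exists u. exists v. (S(u,u) & ~R(v))

Move each ¬ inward, flipping quantifiers it crosses:
  (exists u. S(u,u)) & (exists v. ~R(v))
All bound variables are already distinct, so no renaming is needed.
Finally move all quantifiers to the prefix:
  exists u. exists v. (S(u,u) & ~R(v))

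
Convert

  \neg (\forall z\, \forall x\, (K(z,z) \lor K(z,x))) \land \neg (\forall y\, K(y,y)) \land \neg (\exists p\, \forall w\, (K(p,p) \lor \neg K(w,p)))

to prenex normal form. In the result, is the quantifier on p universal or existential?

universal

Push ¬ through the quantifiers and connectives to reach negation normal form:
  (\exists z\, \exists x\, (\neg K(z,z) \land \neg K(z,x))) \land (\exists y\, \neg K(y,y)) \land (\forall p\, \exists w\, (\neg K(p,p) \land K(w,p)))
Pull the quantifiers to the front (each side's bound variable is not free in the other side):
  \exists z\, \exists x\, \exists y\, \forall p\, \exists w\, (\neg K(z,z) \land \neg K(z,x) \land \neg K(y,y) \land \neg K(p,p) \land K(w,p))
The quantifier \exists p sits under an odd number of negations, so it flips to \forall p.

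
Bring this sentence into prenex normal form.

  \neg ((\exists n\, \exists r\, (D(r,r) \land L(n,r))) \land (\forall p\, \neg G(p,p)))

\forall n\, \forall r\, \exists p\, (\neg D(r,r) \lor \neg L(n,r) \lor G(p,p))

Drive negations inward (¬∀x A ≡ ∃x ¬A, ¬∃x A ≡ ∀x ¬A, De Morgan for ∧/∨):
  (\forall n\, \forall r\, (\neg D(r,r) \lor \neg L(n,r))) \lor (\exists p\, G(p,p))
All bound variables are already distinct, so no renaming is needed.
Finally move all quantifiers to the prefix:
  \forall n\, \forall r\, \exists p\, (\neg D(r,r) \lor \neg L(n,r) \lor G(p,p))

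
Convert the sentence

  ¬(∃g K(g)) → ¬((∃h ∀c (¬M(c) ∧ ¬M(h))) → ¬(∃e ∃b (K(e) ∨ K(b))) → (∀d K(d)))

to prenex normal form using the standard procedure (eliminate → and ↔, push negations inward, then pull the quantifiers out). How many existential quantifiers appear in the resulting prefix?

3

First replace A → B with ¬A ∨ B.
  ¬¬(∃g K(g)) ∨ ¬(¬(∃h ∀c (¬M(c) ∧ ¬M(h))) ∨ ¬¬(∃e ∃b (K(e) ∨ K(b))) ∨ (∀d K(d)))
Push ¬ through the quantifiers and connectives to reach negation normal form:
  (∃g K(g)) ∨ (∃h ∀c (¬M(c) ∧ ¬M(h))) ∧ (∀e ∀b (¬K(e) ∧ ¬K(b))) ∧ (∃d ¬K(d))
Pull the quantifiers to the front (each side's bound variable is not free in the other side):
  ∃g ∃h ∀c ∀e ∀b ∃d (K(g) ∨ ¬M(c) ∧ ¬M(h) ∧ ¬K(e) ∧ ¬K(b) ∧ ¬K(d))
The prefix is ∃g ∃h ∀c ∀e ∀b ∃d: 3 universal, 3 existential.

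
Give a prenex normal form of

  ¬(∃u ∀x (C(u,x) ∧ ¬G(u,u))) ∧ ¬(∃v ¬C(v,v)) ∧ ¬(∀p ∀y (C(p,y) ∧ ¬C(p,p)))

Move each ¬ inward, flipping quantifiers it crosses:
  (∀u ∃x (¬C(u,x) ∨ G(u,u))) ∧ (∀v C(v,v)) ∧ (∃p ∃y (¬C(p,y) ∨ C(p,p)))
All bound variables are already distinct, so no renaming is needed.
Finally move all quantifiers to the prefix:
  ∀u ∃x ∀v ∃p ∃y ((¬C(u,x) ∨ G(u,u)) ∧ C(v,v) ∧ (¬C(p,y) ∨ C(p,p)))

∀u ∃x ∀v ∃p ∃y ((¬C(u,x) ∨ G(u,u)) ∧ C(v,v) ∧ (¬C(p,y) ∨ C(p,p)))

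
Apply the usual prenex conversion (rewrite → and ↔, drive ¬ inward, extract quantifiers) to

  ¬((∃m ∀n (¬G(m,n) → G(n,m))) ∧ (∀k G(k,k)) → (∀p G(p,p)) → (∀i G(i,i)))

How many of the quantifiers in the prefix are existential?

2

Rewrite implications/biconditionals: A → B as ¬A ∨ B.
  ¬(¬((∃m ∀n (¬¬G(m,n) ∨ G(n,m))) ∧ (∀k G(k,k))) ∨ ¬(∀p G(p,p)) ∨ (∀i G(i,i)))
Drive negations inward (¬∀x A ≡ ∃x ¬A, ¬∃x A ≡ ∀x ¬A, De Morgan for ∧/∨):
  (∃m ∀n (G(m,n) ∨ G(n,m))) ∧ (∀k G(k,k)) ∧ (∀p G(p,p)) ∧ (∃i ¬G(i,i))
All bound variables are already distinct, so no renaming is needed.
Pull the quantifiers to the front (each side's bound variable is not free in the other side):
  ∃m ∀n ∀k ∀p ∃i ((G(m,n) ∨ G(n,m)) ∧ G(k,k) ∧ G(p,p) ∧ ¬G(i,i))
The prefix is ∃m ∀n ∀k ∀p ∃i: 3 universal, 2 existential.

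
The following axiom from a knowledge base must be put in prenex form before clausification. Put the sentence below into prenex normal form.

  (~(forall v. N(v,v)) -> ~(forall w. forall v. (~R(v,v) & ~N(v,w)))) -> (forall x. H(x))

exists v. forall w. forall u1. forall x. (~N(v,v) & ~R(u1,u1) & ~N(u1,w) | H(x))

Rewrite implications/biconditionals: A → B as ¬A ∨ B.
  ~(~~(forall v. N(v,v)) | ~(forall w. forall v. (~R(v,v) & ~N(v,w)))) | (forall x. H(x))
Push ¬ through the quantifiers and connectives to reach negation normal form:
  (exists v. ~N(v,v)) & (forall w. forall v. (~R(v,v) & ~N(v,w))) | (forall x. H(x))
Rename bound variables to avoid capture: v↦u1.
  (exists v. ~N(v,v)) & (forall w. forall u1. (~R(u1,u1) & ~N(u1,w))) | (forall x. H(x))
Extract every quantifier outward, since the variables are now distinct and don't occur free across branches:
  exists v. forall w. forall u1. forall x. (~N(v,v) & ~R(u1,u1) & ~N(u1,w) | H(x))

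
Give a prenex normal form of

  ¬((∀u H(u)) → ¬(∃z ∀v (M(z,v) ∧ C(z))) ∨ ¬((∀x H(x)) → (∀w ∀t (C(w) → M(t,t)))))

First replace A → B with ¬A ∨ B.
  ¬(¬(∀u H(u)) ∨ ¬(∃z ∀v (M(z,v) ∧ C(z))) ∨ ¬(¬(∀x H(x)) ∨ (∀w ∀t (¬C(w) ∨ M(t,t)))))
Push ¬ through the quantifiers and connectives to reach negation normal form:
  (∀u H(u)) ∧ (∃z ∀v (M(z,v) ∧ C(z))) ∧ ((∃x ¬H(x)) ∨ (∀w ∀t (¬C(w) ∨ M(t,t))))
Pull the quantifiers to the front (each side's bound variable is not free in the other side):
  ∀u ∃z ∀v ∃x ∀w ∀t (H(u) ∧ M(z,v) ∧ C(z) ∧ (¬H(x) ∨ ¬C(w) ∨ M(t,t)))

∀u ∃z ∀v ∃x ∀w ∀t (H(u) ∧ M(z,v) ∧ C(z) ∧ (¬H(x) ∨ ¬C(w) ∨ M(t,t)))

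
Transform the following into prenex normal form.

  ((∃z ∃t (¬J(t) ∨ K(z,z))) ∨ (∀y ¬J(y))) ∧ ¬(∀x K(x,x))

Drive negations inward (¬∀x A ≡ ∃x ¬A, ¬∃x A ≡ ∀x ¬A, De Morgan for ∧/∨):
  ((∃z ∃t (¬J(t) ∨ K(z,z))) ∨ (∀y ¬J(y))) ∧ (∃x ¬K(x,x))
All bound variables are already distinct, so no renaming is needed.
Finally move all quantifiers to the prefix:
  ∃z ∃t ∀y ∃x ((¬J(t) ∨ K(z,z) ∨ ¬J(y)) ∧ ¬K(x,x))

∃z ∃t ∀y ∃x ((¬J(t) ∨ K(z,z) ∨ ¬J(y)) ∧ ¬K(x,x))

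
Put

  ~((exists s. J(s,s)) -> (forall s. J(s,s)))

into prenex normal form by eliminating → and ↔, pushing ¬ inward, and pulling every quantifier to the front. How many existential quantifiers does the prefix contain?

Eliminate → and ↔ using ¬ and ∨.
  ~(~(exists s. J(s,s)) | (forall s. J(s,s)))
Push ¬ through the quantifiers and connectives to reach negation normal form:
  (exists s. J(s,s)) & (exists s. ~J(s,s))
Rename bound variables to avoid capture: s↦z.
  (exists s. J(s,s)) & (exists z. ~J(z,z))
Finally move all quantifiers to the prefix:
  exists s. exists z. (J(s,s) & ~J(z,z))
The prefix is exists s exists z: 0 universal, 2 existential.

2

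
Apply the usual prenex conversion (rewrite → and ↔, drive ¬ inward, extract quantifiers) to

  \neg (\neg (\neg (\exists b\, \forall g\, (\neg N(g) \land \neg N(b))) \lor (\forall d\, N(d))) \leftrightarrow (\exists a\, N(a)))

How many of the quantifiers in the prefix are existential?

4

Eliminate → and ↔ using ¬ and ∨; A ↔ B as (¬A ∨ B) ∧ (¬B ∨ A).
  \neg ((\neg \neg (\neg (\exists b\, \forall g\, (\neg N(g) \land \neg N(b))) \lor (\forall d\, N(d))) \lor (\exists a\, N(a))) \land (\neg (\exists a\, N(a)) \lor \neg (\neg (\exists b\, \forall g\, (\neg N(g) \land \neg N(b))) \lor (\forall d\, N(d)))))
Move each ¬ inward, flipping quantifiers it crosses:
  (\exists b\, \forall g\, (\neg N(g) \land \neg N(b))) \land (\exists d\, \neg N(d)) \land (\forall a\, \neg N(a)) \lor (\exists a\, N(a)) \land ((\forall b\, \exists g\, (N(g) \lor N(b))) \lor (\forall d\, N(d)))
Give each quantifier a distinct variable: a↦q, b↦u1, g↦z, d↦y.
  (\exists b\, \forall g\, (\neg N(g) \land \neg N(b))) \land (\exists d\, \neg N(d)) \land (\forall a\, \neg N(a)) \lor (\exists q\, N(q)) \land ((\forall u1\, \exists z\, (N(z) \lor N(u1))) \lor (\forall y\, N(y)))
Extract every quantifier outward, since the variables are now distinct and don't occur free across branches:
  \exists b\, \forall g\, \exists d\, \forall a\, \exists q\, \forall u1\, \exists z\, \forall y\, (\neg N(g) \land \neg N(b) \land \neg N(d) \land \neg N(a) \lor N(q) \land (N(z) \lor N(u1) \lor N(y)))
The prefix is \exists b \forall g \exists d \forall a \exists q \forall u1 \exists z \forall y: 4 universal, 4 existential.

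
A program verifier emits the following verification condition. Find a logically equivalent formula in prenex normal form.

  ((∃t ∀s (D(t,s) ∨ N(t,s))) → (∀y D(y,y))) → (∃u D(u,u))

Rewrite implications/biconditionals: A → B as ¬A ∨ B.
  ¬(¬(∃t ∀s (D(t,s) ∨ N(t,s))) ∨ (∀y D(y,y))) ∨ (∃u D(u,u))
Drive negations inward (¬∀x A ≡ ∃x ¬A, ¬∃x A ≡ ∀x ¬A, De Morgan for ∧/∨):
  (∃t ∀s (D(t,s) ∨ N(t,s))) ∧ (∃y ¬D(y,y)) ∨ (∃u D(u,u))
Finally move all quantifiers to the prefix:
  ∃t ∀s ∃y ∃u ((D(t,s) ∨ N(t,s)) ∧ ¬D(y,y) ∨ D(u,u))

∃t ∀s ∃y ∃u ((D(t,s) ∨ N(t,s)) ∧ ¬D(y,y) ∨ D(u,u))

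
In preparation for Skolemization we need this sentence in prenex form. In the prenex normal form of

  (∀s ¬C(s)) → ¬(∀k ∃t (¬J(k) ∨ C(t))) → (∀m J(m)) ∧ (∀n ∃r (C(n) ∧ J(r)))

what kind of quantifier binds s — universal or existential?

existential

Rewrite implications/biconditionals: A → B as ¬A ∨ B.
  ¬(∀s ¬C(s)) ∨ ¬¬(∀k ∃t (¬J(k) ∨ C(t))) ∨ (∀m J(m)) ∧ (∀n ∃r (C(n) ∧ J(r)))
Push ¬ through the quantifiers and connectives to reach negation normal form:
  (∃s C(s)) ∨ (∀k ∃t (¬J(k) ∨ C(t))) ∨ (∀m J(m)) ∧ (∀n ∃r (C(n) ∧ J(r)))
Pull the quantifiers to the front (each side's bound variable is not free in the other side):
  ∃s ∀k ∃t ∀m ∀n ∃r (C(s) ∨ ¬J(k) ∨ C(t) ∨ J(m) ∧ C(n) ∧ J(r))
The quantifier ∀s sits under an odd number of negations (counting the antecedent side of each →), so it flips to ∃s.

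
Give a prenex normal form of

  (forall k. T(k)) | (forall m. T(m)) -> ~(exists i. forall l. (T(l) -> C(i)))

exists k. exists m. forall i. exists l. (~T(k) & ~T(m) | T(l) & ~C(i))

Eliminate → and ↔ using ¬ and ∨.
  ~((forall k. T(k)) | (forall m. T(m))) | ~(exists i. forall l. (~T(l) | C(i)))
Drive negations inward (¬∀x A ≡ ∃x ¬A, ¬∃x A ≡ ∀x ¬A, De Morgan for ∧/∨):
  (exists k. ~T(k)) & (exists m. ~T(m)) | (forall i. exists l. (T(l) & ~C(i)))
All bound variables are already distinct, so no renaming is needed.
Extract every quantifier outward, since the variables are now distinct and don't occur free across branches:
  exists k. exists m. forall i. exists l. (~T(k) & ~T(m) | T(l) & ~C(i))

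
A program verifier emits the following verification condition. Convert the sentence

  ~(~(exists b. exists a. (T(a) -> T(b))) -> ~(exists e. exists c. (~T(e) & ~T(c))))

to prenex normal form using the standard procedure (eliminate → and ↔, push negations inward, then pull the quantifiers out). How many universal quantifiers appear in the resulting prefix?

First replace A → B with ¬A ∨ B.
  ~(~~(exists b. exists a. (~T(a) | T(b))) | ~(exists e. exists c. (~T(e) & ~T(c))))
Push ¬ through the quantifiers and connectives to reach negation normal form:
  (forall b. forall a. (T(a) & ~T(b))) & (exists e. exists c. (~T(e) & ~T(c)))
All bound variables are already distinct, so no renaming is needed.
Finally move all quantifiers to the prefix:
  forall b. forall a. exists e. exists c. (T(a) & ~T(b) & ~T(e) & ~T(c))
The prefix is forall b forall a exists e exists c: 2 universal, 2 existential.

2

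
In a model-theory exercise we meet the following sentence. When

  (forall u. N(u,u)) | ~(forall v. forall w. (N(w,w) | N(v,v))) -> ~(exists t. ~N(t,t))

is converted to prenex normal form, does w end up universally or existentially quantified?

Rewrite implications/biconditionals: A → B as ¬A ∨ B.
  ~((forall u. N(u,u)) | ~(forall v. forall w. (N(w,w) | N(v,v)))) | ~(exists t. ~N(t,t))
Move each ¬ inward, flipping quantifiers it crosses:
  (exists u. ~N(u,u)) & (forall v. forall w. (N(w,w) | N(v,v))) | (forall t. N(t,t))
Pull the quantifiers to the front (each side's bound variable is not free in the other side):
  exists u. forall v. forall w. forall t. (~N(u,u) & (N(w,w) | N(v,v)) | N(t,t))
The quantifier forall w sits under an even number of negations (counting the antecedent side of each →), so it remains universal.

universal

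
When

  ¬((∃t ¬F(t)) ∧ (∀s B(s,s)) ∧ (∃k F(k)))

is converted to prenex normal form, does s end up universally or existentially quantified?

existential

Push ¬ through the quantifiers and connectives to reach negation normal form:
  (∀t F(t)) ∨ (∃s ¬B(s,s)) ∨ (∀k ¬F(k))
All bound variables are already distinct, so no renaming is needed.
Finally move all quantifiers to the prefix:
  ∀t ∃s ∀k (F(t) ∨ ¬B(s,s) ∨ ¬F(k))
The quantifier ∀s sits under an odd number of negations, so it flips to ∃s.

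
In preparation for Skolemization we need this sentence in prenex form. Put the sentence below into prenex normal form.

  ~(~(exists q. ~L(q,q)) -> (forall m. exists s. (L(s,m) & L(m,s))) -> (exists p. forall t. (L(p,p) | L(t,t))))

First replace A → B with ¬A ∨ B.
  ~(~~(exists q. ~L(q,q)) | ~(forall m. exists s. (L(s,m) & L(m,s))) | (exists p. forall t. (L(p,p) | L(t,t))))
Move each ¬ inward, flipping quantifiers it crosses:
  (forall q. L(q,q)) & (forall m. exists s. (L(s,m) & L(m,s))) & (forall p. exists t. (~L(p,p) & ~L(t,t)))
All bound variables are already distinct, so no renaming is needed.
Extract every quantifier outward, since the variables are now distinct and don't occur free across branches:
  forall q. forall m. exists s. forall p. exists t. (L(q,q) & L(s,m) & L(m,s) & ~L(p,p) & ~L(t,t))

forall q. forall m. exists s. forall p. exists t. (L(q,q) & L(s,m) & L(m,s) & ~L(p,p) & ~L(t,t))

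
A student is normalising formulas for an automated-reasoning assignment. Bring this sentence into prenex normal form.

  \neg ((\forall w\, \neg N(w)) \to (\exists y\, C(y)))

\forall w\, \forall y\, (\neg N(w) \land \neg C(y))

First replace A → B with ¬A ∨ B.
  \neg (\neg (\forall w\, \neg N(w)) \lor (\exists y\, C(y)))
Drive negations inward (¬∀x A ≡ ∃x ¬A, ¬∃x A ≡ ∀x ¬A, De Morgan for ∧/∨):
  (\forall w\, \neg N(w)) \land (\forall y\, \neg C(y))
All bound variables are already distinct, so no renaming is needed.
Extract every quantifier outward, since the variables are now distinct and don't occur free across branches:
  \forall w\, \forall y\, (\neg N(w) \land \neg C(y))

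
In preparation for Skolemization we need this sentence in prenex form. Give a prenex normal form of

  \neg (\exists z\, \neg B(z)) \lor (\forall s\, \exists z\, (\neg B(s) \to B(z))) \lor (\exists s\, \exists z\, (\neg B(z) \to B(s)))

Rewrite implications/biconditionals: A → B as ¬A ∨ B.
  \neg (\exists z\, \neg B(z)) \lor (\forall s\, \exists z\, (\neg \neg B(s) \lor B(z))) \lor (\exists s\, \exists z\, (\neg \neg B(z) \lor B(s)))
Drive negations inward (¬∀x A ≡ ∃x ¬A, ¬∃x A ≡ ∀x ¬A, De Morgan for ∧/∨):
  (\forall z\, B(z)) \lor (\forall s\, \exists z\, (B(s) \lor B(z))) \lor (\exists s\, \exists z\, (B(z) \lor B(s)))
Rename bound variables to avoid capture: z↦v, s↦x, z↦w1.
  (\forall z\, B(z)) \lor (\forall s\, \exists v\, (B(s) \lor B(v))) \lor (\exists x\, \exists w1\, (B(w1) \lor B(x)))
Extract every quantifier outward, since the variables are now distinct and don't occur free across branches:
  \forall z\, \forall s\, \exists v\, \exists x\, \exists w1\, (B(z) \lor B(s) \lor B(v) \lor B(w1) \lor B(x))

\forall z\, \forall s\, \exists v\, \exists x\, \exists w1\, (B(z) \lor B(s) \lor B(v) \lor B(w1) \lor B(x))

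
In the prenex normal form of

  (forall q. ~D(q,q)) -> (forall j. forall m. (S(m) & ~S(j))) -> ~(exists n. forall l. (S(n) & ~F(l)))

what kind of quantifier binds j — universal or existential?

existential

Eliminate → and ↔ using ¬ and ∨.
  ~(forall q. ~D(q,q)) | ~(forall j. forall m. (S(m) & ~S(j))) | ~(exists n. forall l. (S(n) & ~F(l)))
Push ¬ through the quantifiers and connectives to reach negation normal form:
  (exists q. D(q,q)) | (exists j. exists m. (~S(m) | S(j))) | (forall n. exists l. (~S(n) | F(l)))
Extract every quantifier outward, since the variables are now distinct and don't occur free across branches:
  exists q. exists j. exists m. forall n. exists l. (D(q,q) | ~S(m) | S(j) | ~S(n) | F(l))
The quantifier forall j sits under an odd number of negations (counting the antecedent side of each →), so it flips to exists j.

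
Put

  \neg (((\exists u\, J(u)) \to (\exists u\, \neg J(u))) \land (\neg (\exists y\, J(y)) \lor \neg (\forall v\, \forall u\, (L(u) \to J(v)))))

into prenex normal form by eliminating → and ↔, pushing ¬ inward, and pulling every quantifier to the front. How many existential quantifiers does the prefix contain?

Eliminate → and ↔ using ¬ and ∨.
  \neg ((\neg (\exists u\, J(u)) \lor (\exists u\, \neg J(u))) \land (\neg (\exists y\, J(y)) \lor \neg (\forall v\, \forall u\, (\neg L(u) \lor J(v)))))
Push ¬ through the quantifiers and connectives to reach negation normal form:
  (\exists u\, J(u)) \land (\forall u\, J(u)) \lor (\exists y\, J(y)) \land (\forall v\, \forall u\, (\neg L(u) \lor J(v)))
Rename bound variables to avoid capture: u↦p, u↦w1.
  (\exists u\, J(u)) \land (\forall p\, J(p)) \lor (\exists y\, J(y)) \land (\forall v\, \forall w1\, (\neg L(w1) \lor J(v)))
Finally move all quantifiers to the prefix:
  \exists u\, \forall p\, \exists y\, \forall v\, \forall w1\, (J(u) \land J(p) \lor J(y) \land (\neg L(w1) \lor J(v)))
The prefix is \exists u \forall p \exists y \forall v \forall w1: 3 universal, 2 existential.

2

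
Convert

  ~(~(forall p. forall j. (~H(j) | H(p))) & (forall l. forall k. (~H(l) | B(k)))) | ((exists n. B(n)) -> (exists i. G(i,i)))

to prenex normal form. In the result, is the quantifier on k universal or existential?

First replace A → B with ¬A ∨ B.
  ~(~(forall p. forall j. (~H(j) | H(p))) & (forall l. forall k. (~H(l) | B(k)))) | ~(exists n. B(n)) | (exists i. G(i,i))
Move each ¬ inward, flipping quantifiers it crosses:
  (forall p. forall j. (~H(j) | H(p))) | (exists l. exists k. (H(l) & ~B(k))) | (forall n. ~B(n)) | (exists i. G(i,i))
Extract every quantifier outward, since the variables are now distinct and don't occur free across branches:
  forall p. forall j. exists l. exists k. forall n. exists i. (~H(j) | H(p) | H(l) & ~B(k) | ~B(n) | G(i,i))
The quantifier forall k sits under an odd number of negations (counting the antecedent side of each →), so it flips to exists k.

existential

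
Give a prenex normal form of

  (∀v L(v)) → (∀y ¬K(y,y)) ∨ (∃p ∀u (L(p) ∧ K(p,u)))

First replace A → B with ¬A ∨ B.
  ¬(∀v L(v)) ∨ (∀y ¬K(y,y)) ∨ (∃p ∀u (L(p) ∧ K(p,u)))
Push ¬ through the quantifiers and connectives to reach negation normal form:
  (∃v ¬L(v)) ∨ (∀y ¬K(y,y)) ∨ (∃p ∀u (L(p) ∧ K(p,u)))
All bound variables are already distinct, so no renaming is needed.
Finally move all quantifiers to the prefix:
  ∃v ∀y ∃p ∀u (¬L(v) ∨ ¬K(y,y) ∨ L(p) ∧ K(p,u))

∃v ∀y ∃p ∀u (¬L(v) ∨ ¬K(y,y) ∨ L(p) ∧ K(p,u))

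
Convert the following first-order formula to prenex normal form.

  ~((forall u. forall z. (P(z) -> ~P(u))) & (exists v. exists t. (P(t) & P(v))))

exists u. exists z. forall v. forall t. (P(z) & P(u) | ~P(t) | ~P(v))

Rewrite implications/biconditionals: A → B as ¬A ∨ B.
  ~((forall u. forall z. (~P(z) | ~P(u))) & (exists v. exists t. (P(t) & P(v))))
Push ¬ through the quantifiers and connectives to reach negation normal form:
  (exists u. exists z. (P(z) & P(u))) | (forall v. forall t. (~P(t) | ~P(v)))
Pull the quantifiers to the front (each side's bound variable is not free in the other side):
  exists u. exists z. forall v. forall t. (P(z) & P(u) | ~P(t) | ~P(v))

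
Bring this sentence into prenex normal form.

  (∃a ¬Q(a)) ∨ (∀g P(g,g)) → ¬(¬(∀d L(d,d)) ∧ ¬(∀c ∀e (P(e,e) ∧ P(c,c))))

∀a ∃g ∀d ∀c ∀e (Q(a) ∧ ¬P(g,g) ∨ L(d,d) ∨ P(e,e) ∧ P(c,c))

Eliminate → and ↔ using ¬ and ∨.
  ¬((∃a ¬Q(a)) ∨ (∀g P(g,g))) ∨ ¬(¬(∀d L(d,d)) ∧ ¬(∀c ∀e (P(e,e) ∧ P(c,c))))
Move each ¬ inward, flipping quantifiers it crosses:
  (∀a Q(a)) ∧ (∃g ¬P(g,g)) ∨ (∀d L(d,d)) ∨ (∀c ∀e (P(e,e) ∧ P(c,c)))
Finally move all quantifiers to the prefix:
  ∀a ∃g ∀d ∀c ∀e (Q(a) ∧ ¬P(g,g) ∨ L(d,d) ∨ P(e,e) ∧ P(c,c))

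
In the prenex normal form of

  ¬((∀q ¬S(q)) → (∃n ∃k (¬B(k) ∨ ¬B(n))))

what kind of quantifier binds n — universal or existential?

Rewrite implications/biconditionals: A → B as ¬A ∨ B.
  ¬(¬(∀q ¬S(q)) ∨ (∃n ∃k (¬B(k) ∨ ¬B(n))))
Push ¬ through the quantifiers and connectives to reach negation normal form:
  (∀q ¬S(q)) ∧ (∀n ∀k (B(k) ∧ B(n)))
Pull the quantifiers to the front (each side's bound variable is not free in the other side):
  ∀q ∀n ∀k (¬S(q) ∧ B(k) ∧ B(n))
The quantifier ∃n sits under an odd number of negations (counting the antecedent side of each →), so it flips to ∀n.

universal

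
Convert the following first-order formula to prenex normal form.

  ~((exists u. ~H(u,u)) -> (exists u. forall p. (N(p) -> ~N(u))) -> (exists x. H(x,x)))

Rewrite implications/biconditionals: A → B as ¬A ∨ B.
  ~(~(exists u. ~H(u,u)) | ~(exists u. forall p. (~N(p) | ~N(u))) | (exists x. H(x,x)))
Move each ¬ inward, flipping quantifiers it crosses:
  (exists u. ~H(u,u)) & (exists u. forall p. (~N(p) | ~N(u))) & (forall x. ~H(x,x))
Rename bound variables to avoid capture: u↦v.
  (exists u. ~H(u,u)) & (exists v. forall p. (~N(p) | ~N(v))) & (forall x. ~H(x,x))
Finally move all quantifiers to the prefix:
  exists u. exists v. forall p. forall x. (~H(u,u) & (~N(p) | ~N(v)) & ~H(x,x))

exists u. exists v. forall p. forall x. (~H(u,u) & (~N(p) | ~N(v)) & ~H(x,x))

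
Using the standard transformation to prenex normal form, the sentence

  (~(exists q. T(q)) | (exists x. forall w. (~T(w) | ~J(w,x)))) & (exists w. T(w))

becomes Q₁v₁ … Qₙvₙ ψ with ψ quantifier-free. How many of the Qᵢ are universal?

2

Push ¬ through the quantifiers and connectives to reach negation normal form:
  ((forall q. ~T(q)) | (exists x. forall w. (~T(w) | ~J(w,x)))) & (exists w. T(w))
Standardize variables apart so no two quantifiers bind the same name: w↦w1.
  ((forall q. ~T(q)) | (exists x. forall w. (~T(w) | ~J(w,x)))) & (exists w1. T(w1))
Extract every quantifier outward, since the variables are now distinct and don't occur free across branches:
  forall q. exists x. forall w. exists w1. ((~T(q) | ~T(w) | ~J(w,x)) & T(w1))
The prefix is forall q exists x forall w exists w1: 2 universal, 2 existential.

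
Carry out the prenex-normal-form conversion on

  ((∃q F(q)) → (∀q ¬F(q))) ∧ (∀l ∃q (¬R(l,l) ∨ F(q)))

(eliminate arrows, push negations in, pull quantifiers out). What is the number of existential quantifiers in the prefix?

Rewrite implications/biconditionals: A → B as ¬A ∨ B.
  (¬(∃q F(q)) ∨ (∀q ¬F(q))) ∧ (∀l ∃q (¬R(l,l) ∨ F(q)))
Drive negations inward (¬∀x A ≡ ∃x ¬A, ¬∃x A ≡ ∀x ¬A, De Morgan for ∧/∨):
  ((∀q ¬F(q)) ∨ (∀q ¬F(q))) ∧ (∀l ∃q (¬R(l,l) ∨ F(q)))
Rename bound variables to avoid capture: q↦u1, q↦p.
  ((∀q ¬F(q)) ∨ (∀u1 ¬F(u1))) ∧ (∀l ∃p (¬R(l,l) ∨ F(p)))
Finally move all quantifiers to the prefix:
  ∀q ∀u1 ∀l ∃p ((¬F(q) ∨ ¬F(u1)) ∧ (¬R(l,l) ∨ F(p)))
The prefix is ∀q ∀u1 ∀l ∃p: 3 universal, 1 existential.

1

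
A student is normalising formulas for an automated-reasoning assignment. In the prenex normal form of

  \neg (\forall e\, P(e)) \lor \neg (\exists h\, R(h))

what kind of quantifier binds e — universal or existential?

existential

Move each ¬ inward, flipping quantifiers it crosses:
  (\exists e\, \neg P(e)) \lor (\forall h\, \neg R(h))
All bound variables are already distinct, so no renaming is needed.
Pull the quantifiers to the front (each side's bound variable is not free in the other side):
  \exists e\, \forall h\, (\neg P(e) \lor \neg R(h))
The quantifier \forall e sits under an odd number of negations, so it flips to \exists e.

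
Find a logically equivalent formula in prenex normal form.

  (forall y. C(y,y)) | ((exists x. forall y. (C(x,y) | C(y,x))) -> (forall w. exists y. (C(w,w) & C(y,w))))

Rewrite implications/biconditionals: A → B as ¬A ∨ B.
  (forall y. C(y,y)) | ~(exists x. forall y. (C(x,y) | C(y,x))) | (forall w. exists y. (C(w,w) & C(y,w)))
Move each ¬ inward, flipping quantifiers it crosses:
  (forall y. C(y,y)) | (forall x. exists y. (~C(x,y) & ~C(y,x))) | (forall w. exists y. (C(w,w) & C(y,w)))
Rename bound variables to avoid capture: y↦c, y↦z.
  (forall y. C(y,y)) | (forall x. exists c. (~C(x,c) & ~C(c,x))) | (forall w. exists z. (C(w,w) & C(z,w)))
Pull the quantifiers to the front (each side's bound variable is not free in the other side):
  forall y. forall x. exists c. forall w. exists z. (C(y,y) | ~C(x,c) & ~C(c,x) | C(w,w) & C(z,w))

forall y. forall x. exists c. forall w. exists z. (C(y,y) | ~C(x,c) & ~C(c,x) | C(w,w) & C(z,w))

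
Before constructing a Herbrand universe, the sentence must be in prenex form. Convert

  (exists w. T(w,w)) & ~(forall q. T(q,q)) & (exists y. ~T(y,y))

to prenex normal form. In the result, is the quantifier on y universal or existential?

Move each ¬ inward, flipping quantifiers it crosses:
  (exists w. T(w,w)) & (exists q. ~T(q,q)) & (exists y. ~T(y,y))
All bound variables are already distinct, so no renaming is needed.
Finally move all quantifiers to the prefix:
  exists w. exists q. exists y. (T(w,w) & ~T(q,q) & ~T(y,y))
The quantifier exists y sits under an even number of negations, so it remains existential.

existential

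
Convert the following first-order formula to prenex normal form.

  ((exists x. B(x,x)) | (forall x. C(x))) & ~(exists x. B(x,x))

exists x. forall c. forall y1. ((B(x,x) | C(c)) & ~B(y1,y1))

Move each ¬ inward, flipping quantifiers it crosses:
  ((exists x. B(x,x)) | (forall x. C(x))) & (forall x. ~B(x,x))
Give each quantifier a distinct variable: x↦c, x↦y1.
  ((exists x. B(x,x)) | (forall c. C(c))) & (forall y1. ~B(y1,y1))
Finally move all quantifiers to the prefix:
  exists x. forall c. forall y1. ((B(x,x) | C(c)) & ~B(y1,y1))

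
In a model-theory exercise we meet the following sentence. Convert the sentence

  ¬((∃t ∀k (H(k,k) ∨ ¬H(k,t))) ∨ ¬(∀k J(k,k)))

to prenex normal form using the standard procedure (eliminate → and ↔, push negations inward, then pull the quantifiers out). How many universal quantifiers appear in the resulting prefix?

2

Push ¬ through the quantifiers and connectives to reach negation normal form:
  (∀t ∃k (¬H(k,k) ∧ H(k,t))) ∧ (∀k J(k,k))
Rename bound variables to avoid capture: k↦r.
  (∀t ∃k (¬H(k,k) ∧ H(k,t))) ∧ (∀r J(r,r))
Extract every quantifier outward, since the variables are now distinct and don't occur free across branches:
  ∀t ∃k ∀r (¬H(k,k) ∧ H(k,t) ∧ J(r,r))
The prefix is ∀t ∃k ∀r: 2 universal, 1 existential.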